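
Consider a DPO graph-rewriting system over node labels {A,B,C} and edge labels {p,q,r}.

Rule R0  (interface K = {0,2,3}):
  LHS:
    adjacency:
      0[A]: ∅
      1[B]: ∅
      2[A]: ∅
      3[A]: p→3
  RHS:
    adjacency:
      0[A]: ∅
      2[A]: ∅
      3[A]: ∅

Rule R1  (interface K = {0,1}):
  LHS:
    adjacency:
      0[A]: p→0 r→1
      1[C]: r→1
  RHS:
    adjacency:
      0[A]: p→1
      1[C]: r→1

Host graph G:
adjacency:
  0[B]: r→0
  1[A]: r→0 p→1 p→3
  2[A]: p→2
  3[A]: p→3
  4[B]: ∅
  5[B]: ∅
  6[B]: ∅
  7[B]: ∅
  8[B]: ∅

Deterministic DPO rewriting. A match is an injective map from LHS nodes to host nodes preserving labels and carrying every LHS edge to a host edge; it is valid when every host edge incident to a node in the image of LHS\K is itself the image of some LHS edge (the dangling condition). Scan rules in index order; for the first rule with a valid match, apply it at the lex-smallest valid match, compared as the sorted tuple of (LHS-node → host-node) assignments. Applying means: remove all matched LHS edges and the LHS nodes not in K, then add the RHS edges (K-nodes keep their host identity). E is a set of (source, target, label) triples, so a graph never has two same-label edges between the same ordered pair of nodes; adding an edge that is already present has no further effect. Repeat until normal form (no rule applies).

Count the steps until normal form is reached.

initial: |V|=9 |E|=6  E = 0-r->0 1-r->0 1-p->1 1-p->3 2-p->2 3-p->3
step 1: apply R0 at {0↦1, 1↦4, 2↦2, 3↦3}  → |V|=8 |E|=5  E = 0-r->0 1-r->0 1-p->1 1-p->3 2-p->2
step 2: apply R0 at {0↦1, 1↦5, 2↦3, 3↦2}  → |V|=7 |E|=4  E = 0-r->0 1-r->0 1-p->1 1-p->3
step 3: apply R0 at {0↦2, 1↦6, 2↦3, 3↦1}  → |V|=6 |E|=3  E = 0-r->0 1-r->0 1-p->3
final graph: no rule applies after step 3

Answer: 3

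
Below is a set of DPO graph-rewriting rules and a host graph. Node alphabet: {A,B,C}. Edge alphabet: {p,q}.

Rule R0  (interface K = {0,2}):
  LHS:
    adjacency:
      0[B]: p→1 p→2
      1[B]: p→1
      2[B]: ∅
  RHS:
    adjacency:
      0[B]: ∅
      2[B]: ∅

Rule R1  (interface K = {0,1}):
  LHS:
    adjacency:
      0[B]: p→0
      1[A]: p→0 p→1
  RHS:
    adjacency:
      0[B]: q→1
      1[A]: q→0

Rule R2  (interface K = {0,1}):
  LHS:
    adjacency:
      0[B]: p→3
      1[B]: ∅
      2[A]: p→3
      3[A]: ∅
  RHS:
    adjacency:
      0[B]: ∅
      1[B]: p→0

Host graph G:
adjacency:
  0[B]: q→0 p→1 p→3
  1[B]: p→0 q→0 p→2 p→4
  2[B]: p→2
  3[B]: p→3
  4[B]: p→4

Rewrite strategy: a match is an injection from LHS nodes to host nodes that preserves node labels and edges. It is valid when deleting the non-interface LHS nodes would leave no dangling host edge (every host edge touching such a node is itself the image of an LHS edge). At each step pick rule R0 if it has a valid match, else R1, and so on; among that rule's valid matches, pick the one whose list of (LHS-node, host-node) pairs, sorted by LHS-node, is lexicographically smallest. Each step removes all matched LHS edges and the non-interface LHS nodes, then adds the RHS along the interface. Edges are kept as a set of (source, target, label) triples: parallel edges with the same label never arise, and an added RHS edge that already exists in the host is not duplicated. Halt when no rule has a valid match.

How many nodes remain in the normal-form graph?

[0] host  ⇒  5 nodes, 10 edges  {0-q->0 0-p->1 0-p->3 1-p->0 1-q->0 1-p->2 1-p->4 2-p->2 3-p->3 4-p->4}
[1] R0 @ {0↦0, 1↦3, 2↦1}  ⇒  4 nodes, 7 edges  {0-q->0 1-p->0 1-q->0 1-p->2 1-p->4 2-p->2 4-p->4}
[2] R0 @ {0↦1, 1↦2, 2↦0}  ⇒  3 nodes, 4 edges  {0-q->0 1-q->0 1-p->4 4-p->4}
halt: no rule applies after step 2
NF nodes: {0:B, 1:B, 4:B}

Answer: 3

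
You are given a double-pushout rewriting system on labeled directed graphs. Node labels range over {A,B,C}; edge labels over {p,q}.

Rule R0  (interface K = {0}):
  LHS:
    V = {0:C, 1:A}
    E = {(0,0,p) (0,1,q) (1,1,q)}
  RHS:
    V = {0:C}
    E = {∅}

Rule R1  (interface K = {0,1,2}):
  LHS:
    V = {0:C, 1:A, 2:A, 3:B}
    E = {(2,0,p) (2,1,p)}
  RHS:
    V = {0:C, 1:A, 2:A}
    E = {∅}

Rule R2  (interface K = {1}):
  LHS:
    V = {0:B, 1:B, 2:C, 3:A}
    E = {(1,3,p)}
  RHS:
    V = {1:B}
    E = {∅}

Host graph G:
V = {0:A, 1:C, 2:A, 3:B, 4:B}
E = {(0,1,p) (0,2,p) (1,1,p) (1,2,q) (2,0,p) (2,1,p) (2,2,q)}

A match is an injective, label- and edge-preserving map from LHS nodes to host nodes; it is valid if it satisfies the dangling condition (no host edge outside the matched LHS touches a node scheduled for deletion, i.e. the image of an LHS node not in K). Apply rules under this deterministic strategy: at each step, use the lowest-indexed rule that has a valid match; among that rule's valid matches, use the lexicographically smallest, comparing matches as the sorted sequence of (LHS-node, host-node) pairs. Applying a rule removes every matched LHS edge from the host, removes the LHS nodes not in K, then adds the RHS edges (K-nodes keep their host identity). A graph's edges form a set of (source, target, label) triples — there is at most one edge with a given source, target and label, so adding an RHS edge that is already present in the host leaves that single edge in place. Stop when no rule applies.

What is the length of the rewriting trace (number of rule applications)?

start.  V:5 E:7  edges: 0-p->1 0-p->2 1-p->1 1-q->2 2-p->0 2-p->1 2-q->2
1. fire R1 via {0↦1, 1↦0, 2↦2, 3↦3}  →  V:4 E:5  edges: 0-p->1 0-p->2 1-p->1 1-q->2 2-q->2
2. fire R1 via {0↦1, 1↦2, 2↦0, 3↦4}  →  V:3 E:3  edges: 1-p->1 1-q->2 2-q->2
3. fire R0 via {0↦1, 1↦2}  →  V:2 E:0  edges: ∅
final graph: no rule applies after step 3

Answer: 3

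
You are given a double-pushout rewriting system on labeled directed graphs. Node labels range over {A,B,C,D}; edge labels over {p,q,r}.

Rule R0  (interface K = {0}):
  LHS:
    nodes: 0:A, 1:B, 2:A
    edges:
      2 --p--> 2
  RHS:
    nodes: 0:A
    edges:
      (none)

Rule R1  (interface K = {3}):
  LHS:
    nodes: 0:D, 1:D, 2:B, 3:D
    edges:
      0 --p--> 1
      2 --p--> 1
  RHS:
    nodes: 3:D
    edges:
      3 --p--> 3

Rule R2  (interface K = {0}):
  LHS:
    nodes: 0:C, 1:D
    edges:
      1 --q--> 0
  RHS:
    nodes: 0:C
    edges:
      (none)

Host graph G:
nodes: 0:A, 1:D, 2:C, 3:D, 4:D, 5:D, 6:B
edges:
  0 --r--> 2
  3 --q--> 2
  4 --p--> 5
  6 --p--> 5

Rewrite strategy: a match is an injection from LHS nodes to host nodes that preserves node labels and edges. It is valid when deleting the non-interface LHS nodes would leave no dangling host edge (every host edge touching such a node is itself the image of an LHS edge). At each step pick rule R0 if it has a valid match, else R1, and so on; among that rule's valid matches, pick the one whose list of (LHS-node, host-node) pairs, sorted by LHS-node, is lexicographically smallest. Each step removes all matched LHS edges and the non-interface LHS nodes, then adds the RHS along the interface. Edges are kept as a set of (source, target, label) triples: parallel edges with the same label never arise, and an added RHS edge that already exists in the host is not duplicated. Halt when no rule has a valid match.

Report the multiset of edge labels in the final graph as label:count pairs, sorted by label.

Answer: p:1 r:1

Steps:
[0] host  ⇒  7 nodes, 4 edges  {0-r->2 3-q->2 4-p->5 6-p->5}
[1] R1 @ {0↦4, 1↦5, 2↦6, 3↦1}  ⇒  4 nodes, 3 edges  {0-r->2 1-p->1 3-q->2}
[2] R2 @ {0↦2, 1↦3}  ⇒  3 nodes, 2 edges  {0-r->2 1-p->1}
final graph: no rule applies after step 2
NF edges: [(0, 2, 'r'), (1, 1, 'p')]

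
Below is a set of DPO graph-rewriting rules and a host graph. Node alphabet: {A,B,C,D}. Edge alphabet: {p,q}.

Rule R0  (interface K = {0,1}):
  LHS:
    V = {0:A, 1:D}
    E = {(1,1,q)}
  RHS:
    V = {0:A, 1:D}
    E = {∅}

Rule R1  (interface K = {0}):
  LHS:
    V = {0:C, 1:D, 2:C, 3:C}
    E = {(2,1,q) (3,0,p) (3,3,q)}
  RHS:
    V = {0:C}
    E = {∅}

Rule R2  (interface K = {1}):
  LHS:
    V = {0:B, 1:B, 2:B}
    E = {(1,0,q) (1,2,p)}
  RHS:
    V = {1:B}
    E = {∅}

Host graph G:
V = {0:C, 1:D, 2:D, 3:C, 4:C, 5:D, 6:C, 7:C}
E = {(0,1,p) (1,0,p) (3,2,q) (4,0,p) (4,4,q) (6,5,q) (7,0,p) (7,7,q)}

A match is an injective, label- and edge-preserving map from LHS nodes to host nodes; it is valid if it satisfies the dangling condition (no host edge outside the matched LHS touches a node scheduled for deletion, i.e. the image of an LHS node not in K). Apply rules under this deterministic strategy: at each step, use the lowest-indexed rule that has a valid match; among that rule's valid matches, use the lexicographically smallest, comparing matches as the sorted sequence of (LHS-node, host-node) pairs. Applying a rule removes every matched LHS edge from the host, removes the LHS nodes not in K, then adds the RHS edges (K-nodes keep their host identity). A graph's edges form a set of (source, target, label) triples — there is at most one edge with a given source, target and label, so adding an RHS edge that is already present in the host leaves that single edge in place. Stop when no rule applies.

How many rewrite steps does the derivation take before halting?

[0] host  ⇒  8 nodes, 8 edges  {0-p->1 1-p->0 3-q->2 4-p->0 4-q->4 6-q->5 7-p->0 7-q->7}
[1] R1 @ {0↦0, 1↦2, 2↦3, 3↦4}  ⇒  5 nodes, 5 edges  {0-p->1 1-p->0 6-q->5 7-p->0 7-q->7}
[2] R1 @ {0↦0, 1↦5, 2↦6, 3↦7}  ⇒  2 nodes, 2 edges  {0-p->1 1-p->0}
halt: no rule applies after step 2

Answer: 2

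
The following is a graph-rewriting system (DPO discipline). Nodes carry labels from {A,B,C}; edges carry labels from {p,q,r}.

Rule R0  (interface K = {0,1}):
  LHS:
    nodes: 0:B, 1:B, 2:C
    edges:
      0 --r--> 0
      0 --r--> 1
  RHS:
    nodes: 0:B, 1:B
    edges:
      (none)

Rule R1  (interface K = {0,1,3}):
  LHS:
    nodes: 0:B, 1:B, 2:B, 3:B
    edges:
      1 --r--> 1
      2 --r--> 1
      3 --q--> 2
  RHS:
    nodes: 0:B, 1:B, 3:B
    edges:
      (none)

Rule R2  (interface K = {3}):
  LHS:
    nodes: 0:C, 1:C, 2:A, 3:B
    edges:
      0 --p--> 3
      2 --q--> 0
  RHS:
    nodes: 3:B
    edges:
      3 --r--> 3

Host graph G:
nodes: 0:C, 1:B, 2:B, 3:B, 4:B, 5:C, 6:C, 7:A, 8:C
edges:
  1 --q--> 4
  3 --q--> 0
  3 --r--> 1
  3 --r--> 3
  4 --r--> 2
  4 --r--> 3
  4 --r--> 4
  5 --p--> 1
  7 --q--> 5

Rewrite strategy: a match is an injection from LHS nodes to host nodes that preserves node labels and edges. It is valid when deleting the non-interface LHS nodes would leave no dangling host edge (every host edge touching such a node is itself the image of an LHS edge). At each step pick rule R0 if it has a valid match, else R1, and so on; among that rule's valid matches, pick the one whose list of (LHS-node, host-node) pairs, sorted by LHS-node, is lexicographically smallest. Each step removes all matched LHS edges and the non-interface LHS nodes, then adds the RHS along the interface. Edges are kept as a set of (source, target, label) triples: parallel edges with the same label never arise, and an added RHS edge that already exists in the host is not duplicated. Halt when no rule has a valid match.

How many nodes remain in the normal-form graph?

[0] host  ⇒  9 nodes, 9 edges  {1-q->4 3-q->0 3-r->1 3-r->3 4-r->2 4-r->3 4-r->4 5-p->1 7-q->5}
[1] R0 @ {0↦3, 1↦1, 2↦6}  ⇒  8 nodes, 7 edges  {1-q->4 3-q->0 4-r->2 4-r->3 4-r->4 5-p->1 7-q->5}
[2] R0 @ {0↦4, 1↦2, 2↦8}  ⇒  7 nodes, 5 edges  {1-q->4 3-q->0 4-r->3 5-p->1 7-q->5}
normal form: no rule applies after step 2
NF nodes: {0:C, 1:B, 2:B, 3:B, 4:B, 5:C, 7:A}

Answer: 7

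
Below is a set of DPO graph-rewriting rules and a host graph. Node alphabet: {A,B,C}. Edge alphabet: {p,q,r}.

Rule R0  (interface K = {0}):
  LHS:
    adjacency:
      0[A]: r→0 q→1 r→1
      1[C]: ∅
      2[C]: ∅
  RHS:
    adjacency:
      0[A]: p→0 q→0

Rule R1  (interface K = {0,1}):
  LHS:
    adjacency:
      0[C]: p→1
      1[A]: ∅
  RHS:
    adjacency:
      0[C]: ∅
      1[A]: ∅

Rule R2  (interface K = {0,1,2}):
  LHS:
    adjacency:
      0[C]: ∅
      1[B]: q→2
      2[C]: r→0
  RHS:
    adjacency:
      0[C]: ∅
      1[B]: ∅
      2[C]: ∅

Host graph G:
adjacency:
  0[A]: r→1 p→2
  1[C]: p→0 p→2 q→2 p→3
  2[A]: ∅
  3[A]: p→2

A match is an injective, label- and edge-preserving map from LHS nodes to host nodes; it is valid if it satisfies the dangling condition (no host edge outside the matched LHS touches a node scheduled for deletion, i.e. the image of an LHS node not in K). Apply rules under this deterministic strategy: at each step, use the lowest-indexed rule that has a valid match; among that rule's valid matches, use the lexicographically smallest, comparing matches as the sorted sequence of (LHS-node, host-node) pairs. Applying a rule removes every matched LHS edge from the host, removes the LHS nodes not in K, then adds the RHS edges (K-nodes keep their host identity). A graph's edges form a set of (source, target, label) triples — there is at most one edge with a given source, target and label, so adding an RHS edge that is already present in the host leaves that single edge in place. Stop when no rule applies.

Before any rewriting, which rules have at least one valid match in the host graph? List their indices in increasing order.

R0: no valid match — LHS pattern not found
R1: 3 valid matches — {0↦1, 1↦0}, {0↦1, 1↦2}, {0↦1, 1↦3}
R2: no valid match — LHS pattern not found

Answer: [R1]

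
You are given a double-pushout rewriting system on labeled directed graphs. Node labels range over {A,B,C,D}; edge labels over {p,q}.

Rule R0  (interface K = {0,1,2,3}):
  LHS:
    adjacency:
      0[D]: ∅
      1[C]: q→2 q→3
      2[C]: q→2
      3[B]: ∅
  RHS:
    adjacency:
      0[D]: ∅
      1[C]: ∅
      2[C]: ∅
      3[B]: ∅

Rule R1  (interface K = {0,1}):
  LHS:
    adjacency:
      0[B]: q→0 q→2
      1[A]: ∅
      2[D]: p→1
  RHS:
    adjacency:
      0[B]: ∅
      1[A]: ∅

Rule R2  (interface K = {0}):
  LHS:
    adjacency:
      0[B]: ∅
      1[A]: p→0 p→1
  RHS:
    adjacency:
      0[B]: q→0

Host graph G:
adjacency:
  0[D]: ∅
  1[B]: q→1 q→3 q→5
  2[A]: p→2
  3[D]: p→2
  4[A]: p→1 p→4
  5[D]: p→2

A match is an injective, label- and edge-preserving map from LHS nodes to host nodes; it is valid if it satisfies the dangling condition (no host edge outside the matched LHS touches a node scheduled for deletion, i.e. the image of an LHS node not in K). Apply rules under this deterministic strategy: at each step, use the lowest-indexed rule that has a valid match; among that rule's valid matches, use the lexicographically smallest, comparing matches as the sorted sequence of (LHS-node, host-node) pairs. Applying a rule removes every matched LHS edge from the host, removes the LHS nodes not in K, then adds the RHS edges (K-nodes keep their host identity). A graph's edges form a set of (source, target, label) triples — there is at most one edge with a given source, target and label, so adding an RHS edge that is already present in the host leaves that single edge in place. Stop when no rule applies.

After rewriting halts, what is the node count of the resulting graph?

Answer: 3

Derivation:
initial: |V|=6 |E|=8  E = 1-q->1 1-q->3 1-q->5 2-p->2 3-p->2 4-p->1 4-p->4 5-p->2
step 1: apply R1 at {0↦1, 1↦2, 2↦3}  → |V|=5 |E|=5  E = 1-q->5 2-p->2 4-p->1 4-p->4 5-p->2
step 2: apply R2 at {0↦1, 1↦4}  → |V|=4 |E|=4  E = 1-q->1 1-q->5 2-p->2 5-p->2
step 3: apply R1 at {0↦1, 1↦2, 2↦5}  → |V|=3 |E|=1  E = 2-p->2
halt: no rule applies after step 3
NF nodes: {0:D, 1:B, 2:A}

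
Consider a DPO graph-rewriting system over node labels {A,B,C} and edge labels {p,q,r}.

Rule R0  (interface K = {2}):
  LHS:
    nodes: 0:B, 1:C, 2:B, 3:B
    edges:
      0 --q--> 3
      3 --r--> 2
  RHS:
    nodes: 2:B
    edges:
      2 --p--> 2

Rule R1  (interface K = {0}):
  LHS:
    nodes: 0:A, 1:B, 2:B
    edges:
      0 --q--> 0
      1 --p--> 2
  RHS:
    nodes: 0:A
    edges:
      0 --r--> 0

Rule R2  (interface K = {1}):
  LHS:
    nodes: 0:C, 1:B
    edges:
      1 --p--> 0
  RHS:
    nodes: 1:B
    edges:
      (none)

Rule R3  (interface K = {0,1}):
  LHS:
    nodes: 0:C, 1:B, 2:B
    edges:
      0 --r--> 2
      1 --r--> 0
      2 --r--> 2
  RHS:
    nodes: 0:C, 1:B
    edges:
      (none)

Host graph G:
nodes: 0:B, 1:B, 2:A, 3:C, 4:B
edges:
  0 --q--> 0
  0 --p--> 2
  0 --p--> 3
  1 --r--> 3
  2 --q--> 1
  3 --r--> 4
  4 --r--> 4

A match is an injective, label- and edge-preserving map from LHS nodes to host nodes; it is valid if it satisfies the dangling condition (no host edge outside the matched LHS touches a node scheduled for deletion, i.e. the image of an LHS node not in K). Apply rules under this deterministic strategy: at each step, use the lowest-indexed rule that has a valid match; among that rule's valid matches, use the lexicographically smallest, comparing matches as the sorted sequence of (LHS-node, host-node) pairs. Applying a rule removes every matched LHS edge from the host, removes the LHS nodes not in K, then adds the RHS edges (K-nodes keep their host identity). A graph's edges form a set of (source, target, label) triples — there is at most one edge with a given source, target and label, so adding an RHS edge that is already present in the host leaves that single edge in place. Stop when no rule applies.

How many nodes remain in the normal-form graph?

Answer: 3

Derivation:
[0] host  ⇒  5 nodes, 7 edges  {0-q->0 0-p->2 0-p->3 1-r->3 2-q->1 3-r->4 4-r->4}
[1] R3 @ {0↦3, 1↦1, 2↦4}  ⇒  4 nodes, 4 edges  {0-q->0 0-p->2 0-p->3 2-q->1}
[2] R2 @ {0↦3, 1↦0}  ⇒  3 nodes, 3 edges  {0-q->0 0-p->2 2-q->1}
final graph: no rule applies after step 2
NF nodes: {0:B, 1:B, 2:A}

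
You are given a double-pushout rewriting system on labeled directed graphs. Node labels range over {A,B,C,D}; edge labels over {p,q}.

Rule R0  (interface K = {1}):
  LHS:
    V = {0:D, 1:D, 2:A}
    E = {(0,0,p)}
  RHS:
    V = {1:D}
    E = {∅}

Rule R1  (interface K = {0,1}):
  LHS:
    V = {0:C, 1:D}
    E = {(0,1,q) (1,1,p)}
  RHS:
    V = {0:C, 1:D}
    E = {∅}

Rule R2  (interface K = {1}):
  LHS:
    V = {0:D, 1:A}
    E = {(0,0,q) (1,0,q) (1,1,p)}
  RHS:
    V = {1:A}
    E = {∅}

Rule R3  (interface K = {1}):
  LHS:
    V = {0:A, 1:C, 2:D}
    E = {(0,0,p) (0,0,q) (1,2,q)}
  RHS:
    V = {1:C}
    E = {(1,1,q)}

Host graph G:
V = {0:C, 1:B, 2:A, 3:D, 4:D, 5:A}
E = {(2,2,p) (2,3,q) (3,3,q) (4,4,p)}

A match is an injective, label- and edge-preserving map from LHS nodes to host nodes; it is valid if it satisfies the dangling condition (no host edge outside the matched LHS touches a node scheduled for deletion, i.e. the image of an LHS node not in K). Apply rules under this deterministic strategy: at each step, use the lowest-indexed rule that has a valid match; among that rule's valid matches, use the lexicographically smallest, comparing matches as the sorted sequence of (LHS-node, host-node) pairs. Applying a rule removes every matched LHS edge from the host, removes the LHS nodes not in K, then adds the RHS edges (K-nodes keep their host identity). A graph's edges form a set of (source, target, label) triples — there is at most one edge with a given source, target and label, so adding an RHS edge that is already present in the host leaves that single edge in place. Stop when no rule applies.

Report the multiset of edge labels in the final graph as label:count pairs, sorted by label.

Answer: (no edges)

Steps:
initial: |V|=6 |E|=4  E = 2-p->2 2-q->3 3-q->3 4-p->4
step 1: apply R0 at {0↦4, 1↦3, 2↦5}  → |V|=4 |E|=3  E = 2-p->2 2-q->3 3-q->3
step 2: apply R2 at {0↦3, 1↦2}  → |V|=3 |E|=0  E = ∅
final graph: no rule applies after step 2
NF edges: []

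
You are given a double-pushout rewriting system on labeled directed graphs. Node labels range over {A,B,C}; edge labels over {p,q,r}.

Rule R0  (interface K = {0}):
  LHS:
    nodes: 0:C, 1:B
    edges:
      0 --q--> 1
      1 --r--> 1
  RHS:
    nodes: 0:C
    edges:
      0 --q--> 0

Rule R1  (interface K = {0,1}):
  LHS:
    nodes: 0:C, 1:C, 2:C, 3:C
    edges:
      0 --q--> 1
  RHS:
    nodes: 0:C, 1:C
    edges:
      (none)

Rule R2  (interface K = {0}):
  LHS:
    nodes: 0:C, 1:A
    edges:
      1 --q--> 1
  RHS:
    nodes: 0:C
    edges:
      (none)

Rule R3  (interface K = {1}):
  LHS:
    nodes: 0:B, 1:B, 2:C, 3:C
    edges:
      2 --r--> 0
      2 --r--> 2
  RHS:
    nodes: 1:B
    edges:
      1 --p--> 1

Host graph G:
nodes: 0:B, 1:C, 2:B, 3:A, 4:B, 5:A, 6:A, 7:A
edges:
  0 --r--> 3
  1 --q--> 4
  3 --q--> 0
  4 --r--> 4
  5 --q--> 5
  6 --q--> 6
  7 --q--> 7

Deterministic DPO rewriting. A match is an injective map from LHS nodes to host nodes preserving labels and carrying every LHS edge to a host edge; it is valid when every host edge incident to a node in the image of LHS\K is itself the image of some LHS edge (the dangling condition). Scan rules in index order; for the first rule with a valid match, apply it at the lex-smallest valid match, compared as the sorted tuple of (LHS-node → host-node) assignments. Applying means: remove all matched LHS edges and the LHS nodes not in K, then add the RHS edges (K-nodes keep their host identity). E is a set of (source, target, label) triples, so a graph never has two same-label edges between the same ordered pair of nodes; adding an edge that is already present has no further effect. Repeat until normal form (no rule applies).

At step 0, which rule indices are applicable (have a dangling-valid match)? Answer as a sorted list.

R0: 1 valid match — {0↦1, 1↦4}
R1: no valid match — LHS pattern not found
R2: 3 valid matches — {0↦1, 1↦5}, {0↦1, 1↦6}, {0↦1, 1↦7}
R3: no valid match — LHS pattern not found

Answer: [R0,R2]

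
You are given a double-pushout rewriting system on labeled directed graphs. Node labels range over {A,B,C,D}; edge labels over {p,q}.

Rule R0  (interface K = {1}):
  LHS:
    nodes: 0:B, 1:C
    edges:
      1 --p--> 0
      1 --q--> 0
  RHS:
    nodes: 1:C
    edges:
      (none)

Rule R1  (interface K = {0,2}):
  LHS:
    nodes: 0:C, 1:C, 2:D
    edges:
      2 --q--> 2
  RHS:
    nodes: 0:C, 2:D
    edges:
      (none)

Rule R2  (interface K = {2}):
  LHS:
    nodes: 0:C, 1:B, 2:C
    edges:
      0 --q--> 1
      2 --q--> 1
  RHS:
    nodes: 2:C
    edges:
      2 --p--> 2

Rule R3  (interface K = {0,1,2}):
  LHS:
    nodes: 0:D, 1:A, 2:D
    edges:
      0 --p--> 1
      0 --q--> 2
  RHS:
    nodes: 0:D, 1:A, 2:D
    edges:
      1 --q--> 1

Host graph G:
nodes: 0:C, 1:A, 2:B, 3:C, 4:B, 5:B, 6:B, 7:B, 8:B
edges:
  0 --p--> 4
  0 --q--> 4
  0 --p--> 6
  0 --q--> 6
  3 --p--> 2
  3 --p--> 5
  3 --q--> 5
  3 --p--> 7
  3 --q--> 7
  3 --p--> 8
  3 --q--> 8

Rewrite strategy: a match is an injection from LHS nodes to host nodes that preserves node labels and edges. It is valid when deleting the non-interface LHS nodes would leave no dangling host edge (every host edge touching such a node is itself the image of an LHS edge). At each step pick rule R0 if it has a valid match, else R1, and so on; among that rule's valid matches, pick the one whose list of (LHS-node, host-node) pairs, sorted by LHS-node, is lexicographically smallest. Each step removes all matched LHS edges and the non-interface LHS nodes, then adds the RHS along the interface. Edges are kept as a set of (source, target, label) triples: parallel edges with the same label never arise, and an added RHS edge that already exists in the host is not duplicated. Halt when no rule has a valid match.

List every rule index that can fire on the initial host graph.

R0: 5 valid matches — {0↦4, 1↦0}, {0↦5, 1↦3}, {0↦6, 1↦0} (+2 more)
R1: no valid match — LHS pattern not found
R2: no valid match — LHS pattern not found
R3: no valid match — LHS pattern not found

Answer: [R0]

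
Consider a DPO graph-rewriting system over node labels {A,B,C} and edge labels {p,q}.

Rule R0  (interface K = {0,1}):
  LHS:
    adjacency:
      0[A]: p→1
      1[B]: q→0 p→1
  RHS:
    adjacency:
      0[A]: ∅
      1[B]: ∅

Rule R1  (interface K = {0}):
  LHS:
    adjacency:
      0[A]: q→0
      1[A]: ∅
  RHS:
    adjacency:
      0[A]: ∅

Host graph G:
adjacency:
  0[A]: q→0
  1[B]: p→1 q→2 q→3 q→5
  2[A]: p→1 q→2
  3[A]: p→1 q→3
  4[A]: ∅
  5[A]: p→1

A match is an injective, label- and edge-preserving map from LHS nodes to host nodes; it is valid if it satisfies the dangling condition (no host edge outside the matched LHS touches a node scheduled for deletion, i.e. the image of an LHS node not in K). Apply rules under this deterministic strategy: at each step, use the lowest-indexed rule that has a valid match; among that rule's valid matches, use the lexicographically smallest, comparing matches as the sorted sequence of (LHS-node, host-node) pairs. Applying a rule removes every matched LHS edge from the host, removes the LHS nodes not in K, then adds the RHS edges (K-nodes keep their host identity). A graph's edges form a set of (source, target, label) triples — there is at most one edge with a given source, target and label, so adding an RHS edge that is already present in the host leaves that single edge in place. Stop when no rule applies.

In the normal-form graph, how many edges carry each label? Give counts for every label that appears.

Answer: p:2 q:2

Steps:
start.  V:6 E:10  edges: 0-q->0 1-p->1 1-q->2 1-q->3 1-q->5 2-p->1 2-q->2 3-p->1 3-q->3 5-p->1
1. fire R0 via {0↦2, 1↦1}  →  V:6 E:7  edges: 0-q->0 1-q->3 1-q->5 2-q->2 3-p->1 3-q->3 5-p->1
2. fire R1 via {0↦0, 1↦4}  →  V:5 E:6  edges: 1-q->3 1-q->5 2-q->2 3-p->1 3-q->3 5-p->1
3. fire R1 via {0↦2, 1↦0}  →  V:4 E:5  edges: 1-q->3 1-q->5 3-p->1 3-q->3 5-p->1
4. fire R1 via {0↦3, 1↦2}  →  V:3 E:4  edges: 1-q->3 1-q->5 3-p->1 5-p->1
normal form: no rule applies after step 4
NF edges: [(1, 3, 'q'), (1, 5, 'q'), (3, 1, 'p'), (5, 1, 'p')]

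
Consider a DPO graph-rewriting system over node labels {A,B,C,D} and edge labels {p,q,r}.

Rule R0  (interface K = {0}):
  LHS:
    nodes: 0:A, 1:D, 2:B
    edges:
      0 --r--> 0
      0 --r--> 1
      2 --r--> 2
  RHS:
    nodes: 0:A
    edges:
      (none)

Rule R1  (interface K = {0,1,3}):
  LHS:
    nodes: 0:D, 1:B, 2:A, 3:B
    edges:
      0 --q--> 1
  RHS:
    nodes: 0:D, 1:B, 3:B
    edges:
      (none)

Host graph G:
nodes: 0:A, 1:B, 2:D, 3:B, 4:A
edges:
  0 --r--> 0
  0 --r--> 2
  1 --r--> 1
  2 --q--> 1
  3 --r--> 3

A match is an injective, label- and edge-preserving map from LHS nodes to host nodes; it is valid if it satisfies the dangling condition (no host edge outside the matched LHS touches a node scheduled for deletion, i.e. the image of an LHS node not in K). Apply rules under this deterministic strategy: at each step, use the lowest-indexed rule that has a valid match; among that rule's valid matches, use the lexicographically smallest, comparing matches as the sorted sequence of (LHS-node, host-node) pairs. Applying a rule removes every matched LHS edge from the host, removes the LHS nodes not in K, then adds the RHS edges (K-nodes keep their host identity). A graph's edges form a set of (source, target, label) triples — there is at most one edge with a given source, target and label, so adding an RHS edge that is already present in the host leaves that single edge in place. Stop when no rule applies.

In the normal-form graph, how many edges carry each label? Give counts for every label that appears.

[0] host  ⇒  5 nodes, 5 edges  {0-r->0 0-r->2 1-r->1 2-q->1 3-r->3}
[1] R1 @ {0↦2, 1↦1, 2↦4, 3↦3}  ⇒  4 nodes, 4 edges  {0-r->0 0-r->2 1-r->1 3-r->3}
[2] R0 @ {0↦0, 1↦2, 2↦1}  ⇒  2 nodes, 1 edges  {3-r->3}
halt: no rule applies after step 2
NF edges: [(3, 3, 'r')]

Answer: r:1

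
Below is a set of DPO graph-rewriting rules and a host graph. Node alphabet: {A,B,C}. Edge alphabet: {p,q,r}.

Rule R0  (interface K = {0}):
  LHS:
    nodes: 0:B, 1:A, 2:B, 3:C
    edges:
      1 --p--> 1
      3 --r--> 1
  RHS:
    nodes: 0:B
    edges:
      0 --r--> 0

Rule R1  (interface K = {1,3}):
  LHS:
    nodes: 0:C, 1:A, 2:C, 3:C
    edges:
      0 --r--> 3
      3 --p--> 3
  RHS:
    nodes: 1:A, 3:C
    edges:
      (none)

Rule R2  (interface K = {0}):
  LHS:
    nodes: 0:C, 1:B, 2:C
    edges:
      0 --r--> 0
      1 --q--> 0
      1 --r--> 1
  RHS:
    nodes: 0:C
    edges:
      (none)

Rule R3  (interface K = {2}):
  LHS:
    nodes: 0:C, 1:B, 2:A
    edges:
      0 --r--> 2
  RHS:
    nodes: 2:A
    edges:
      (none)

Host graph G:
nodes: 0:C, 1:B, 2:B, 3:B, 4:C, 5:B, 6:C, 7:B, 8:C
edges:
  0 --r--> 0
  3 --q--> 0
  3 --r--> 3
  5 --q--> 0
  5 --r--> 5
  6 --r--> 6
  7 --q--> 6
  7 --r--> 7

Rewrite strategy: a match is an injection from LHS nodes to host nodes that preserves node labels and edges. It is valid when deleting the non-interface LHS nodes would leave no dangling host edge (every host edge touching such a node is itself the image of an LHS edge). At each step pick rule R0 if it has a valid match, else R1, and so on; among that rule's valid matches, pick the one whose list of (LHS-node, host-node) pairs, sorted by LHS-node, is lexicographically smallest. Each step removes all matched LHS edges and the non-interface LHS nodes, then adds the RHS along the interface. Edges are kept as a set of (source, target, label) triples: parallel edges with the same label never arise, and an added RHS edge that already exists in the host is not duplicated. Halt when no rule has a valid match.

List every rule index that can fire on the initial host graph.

R0: no valid match — LHS pattern not found
R1: no valid match — LHS pattern not found
R2: 6 valid matches — {0↦0, 1↦3, 2↦4}, {0↦0, 1↦3, 2↦8}, {0↦0, 1↦5, 2↦4} (+3 more)
R3: no valid match — LHS pattern not found

Answer: [R2]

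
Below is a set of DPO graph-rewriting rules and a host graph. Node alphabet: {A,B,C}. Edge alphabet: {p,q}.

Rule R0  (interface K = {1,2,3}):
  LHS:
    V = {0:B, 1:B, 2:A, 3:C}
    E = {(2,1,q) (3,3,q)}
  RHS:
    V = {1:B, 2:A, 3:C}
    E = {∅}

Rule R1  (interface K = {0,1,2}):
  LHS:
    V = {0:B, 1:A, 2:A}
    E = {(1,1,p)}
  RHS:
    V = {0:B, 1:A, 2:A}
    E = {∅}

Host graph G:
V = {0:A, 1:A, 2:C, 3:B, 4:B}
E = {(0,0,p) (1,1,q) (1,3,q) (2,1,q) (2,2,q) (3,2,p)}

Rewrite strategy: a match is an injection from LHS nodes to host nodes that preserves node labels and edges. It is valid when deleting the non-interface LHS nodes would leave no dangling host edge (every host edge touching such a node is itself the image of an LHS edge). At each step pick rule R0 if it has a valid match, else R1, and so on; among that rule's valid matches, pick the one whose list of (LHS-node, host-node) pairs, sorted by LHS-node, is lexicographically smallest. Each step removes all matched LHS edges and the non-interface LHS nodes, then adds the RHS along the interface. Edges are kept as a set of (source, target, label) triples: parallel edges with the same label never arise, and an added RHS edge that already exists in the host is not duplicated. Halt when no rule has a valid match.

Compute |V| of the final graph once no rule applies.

Answer: 4

Derivation:
start.  V:5 E:6  edges: 0-p->0 1-q->1 1-q->3 2-q->1 2-q->2 3-p->2
1. fire R0 via {0↦4, 1↦3, 2↦1, 3↦2}  →  V:4 E:4  edges: 0-p->0 1-q->1 2-q->1 3-p->2
2. fire R1 via {0↦3, 1↦0, 2↦1}  →  V:4 E:3  edges: 1-q->1 2-q->1 3-p->2
halt: no rule applies after step 2
NF nodes: {0:A, 1:A, 2:C, 3:B}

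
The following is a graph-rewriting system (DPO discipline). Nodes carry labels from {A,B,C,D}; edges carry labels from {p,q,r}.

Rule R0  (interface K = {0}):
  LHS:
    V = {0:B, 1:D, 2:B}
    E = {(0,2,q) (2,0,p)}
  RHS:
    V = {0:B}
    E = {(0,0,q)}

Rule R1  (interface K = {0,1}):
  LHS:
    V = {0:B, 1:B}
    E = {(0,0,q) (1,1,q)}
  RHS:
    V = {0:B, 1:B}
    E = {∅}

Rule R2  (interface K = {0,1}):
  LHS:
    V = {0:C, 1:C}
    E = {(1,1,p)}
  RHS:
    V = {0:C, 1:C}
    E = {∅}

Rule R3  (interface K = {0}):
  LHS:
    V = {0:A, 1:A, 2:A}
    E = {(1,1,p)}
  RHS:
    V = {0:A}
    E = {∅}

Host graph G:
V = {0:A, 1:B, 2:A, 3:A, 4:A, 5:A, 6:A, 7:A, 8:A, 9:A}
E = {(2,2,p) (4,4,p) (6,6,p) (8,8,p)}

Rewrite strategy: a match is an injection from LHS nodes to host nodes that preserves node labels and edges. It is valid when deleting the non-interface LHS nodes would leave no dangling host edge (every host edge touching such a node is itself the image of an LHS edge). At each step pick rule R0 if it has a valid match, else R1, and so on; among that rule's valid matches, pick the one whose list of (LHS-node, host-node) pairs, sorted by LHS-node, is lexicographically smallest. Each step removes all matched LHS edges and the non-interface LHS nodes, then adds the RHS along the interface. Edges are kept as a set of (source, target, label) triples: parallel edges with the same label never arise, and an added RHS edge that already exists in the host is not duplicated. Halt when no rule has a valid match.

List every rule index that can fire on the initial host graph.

Answer: [R3]

Derivation:
R0: no valid match — LHS pattern not found
R1: no valid match — LHS pattern not found
R2: no valid match — LHS pattern not found
R3: 140 valid matches — {0↦0, 1↦2, 2↦3}, {0↦0, 1↦2, 2↦5}, {0↦0, 1↦2, 2↦7} (+137 more)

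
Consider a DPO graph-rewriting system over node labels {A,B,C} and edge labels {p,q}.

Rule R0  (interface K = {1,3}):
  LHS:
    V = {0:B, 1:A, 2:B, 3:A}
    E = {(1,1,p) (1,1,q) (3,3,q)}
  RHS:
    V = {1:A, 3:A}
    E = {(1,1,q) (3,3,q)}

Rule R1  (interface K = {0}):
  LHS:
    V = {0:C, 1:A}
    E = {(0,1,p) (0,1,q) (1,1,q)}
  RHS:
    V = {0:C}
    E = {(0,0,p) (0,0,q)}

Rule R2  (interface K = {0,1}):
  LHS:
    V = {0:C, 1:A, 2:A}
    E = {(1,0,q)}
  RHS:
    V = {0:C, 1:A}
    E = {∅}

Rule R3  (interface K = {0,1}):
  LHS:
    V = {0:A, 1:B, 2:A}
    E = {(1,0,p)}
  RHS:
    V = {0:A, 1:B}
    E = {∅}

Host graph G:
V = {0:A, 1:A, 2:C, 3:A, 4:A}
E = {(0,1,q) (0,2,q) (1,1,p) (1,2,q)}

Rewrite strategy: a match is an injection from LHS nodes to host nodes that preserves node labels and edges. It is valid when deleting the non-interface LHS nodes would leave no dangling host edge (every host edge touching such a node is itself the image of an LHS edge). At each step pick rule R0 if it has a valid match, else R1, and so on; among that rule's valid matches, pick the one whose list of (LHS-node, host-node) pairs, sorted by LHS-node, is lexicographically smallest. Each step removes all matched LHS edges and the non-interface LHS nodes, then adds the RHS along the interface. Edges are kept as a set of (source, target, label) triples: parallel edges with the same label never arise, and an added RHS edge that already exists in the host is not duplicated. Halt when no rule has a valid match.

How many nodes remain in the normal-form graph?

Answer: 3

Derivation:
initial: |V|=5 |E|=4  E = 0-q->1 0-q->2 1-p->1 1-q->2
step 1: apply R2 at {0↦2, 1↦0, 2↦3}  → |V|=4 |E|=3  E = 0-q->1 1-p->1 1-q->2
step 2: apply R2 at {0↦2, 1↦1, 2↦4}  → |V|=3 |E|=2  E = 0-q->1 1-p->1
normal form: no rule applies after step 2
NF nodes: {0:A, 1:A, 2:C}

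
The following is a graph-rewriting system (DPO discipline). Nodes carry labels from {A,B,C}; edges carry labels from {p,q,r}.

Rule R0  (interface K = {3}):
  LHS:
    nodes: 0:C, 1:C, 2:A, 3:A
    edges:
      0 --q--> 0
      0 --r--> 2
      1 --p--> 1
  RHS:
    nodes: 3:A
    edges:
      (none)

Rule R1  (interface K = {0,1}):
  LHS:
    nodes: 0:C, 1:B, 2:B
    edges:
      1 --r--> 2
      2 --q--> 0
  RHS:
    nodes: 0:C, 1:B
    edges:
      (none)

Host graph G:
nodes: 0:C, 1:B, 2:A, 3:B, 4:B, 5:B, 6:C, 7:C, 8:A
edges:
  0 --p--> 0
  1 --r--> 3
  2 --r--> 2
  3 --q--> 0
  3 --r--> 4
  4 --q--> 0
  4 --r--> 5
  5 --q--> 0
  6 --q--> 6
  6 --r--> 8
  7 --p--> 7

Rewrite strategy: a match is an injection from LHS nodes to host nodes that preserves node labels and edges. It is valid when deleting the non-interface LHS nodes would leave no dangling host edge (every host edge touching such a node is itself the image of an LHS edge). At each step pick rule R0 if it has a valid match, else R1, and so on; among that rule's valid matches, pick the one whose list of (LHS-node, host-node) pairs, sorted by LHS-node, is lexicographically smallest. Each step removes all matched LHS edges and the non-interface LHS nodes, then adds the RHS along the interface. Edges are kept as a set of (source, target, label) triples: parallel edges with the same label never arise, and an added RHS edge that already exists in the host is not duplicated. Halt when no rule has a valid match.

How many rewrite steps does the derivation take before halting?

start.  V:9 E:11  edges: 0-p->0 1-r->3 2-r->2 3-q->0 3-r->4 4-q->0 4-r->5 5-q->0 6-q->6 6-r->8 7-p->7
1. fire R0 via {0↦6, 1↦7, 2↦8, 3↦2}  →  V:6 E:8  edges: 0-p->0 1-r->3 2-r->2 3-q->0 3-r->4 4-q->0 4-r->5 5-q->0
2. fire R1 via {0↦0, 1↦4, 2↦5}  →  V:5 E:6  edges: 0-p->0 1-r->3 2-r->2 3-q->0 3-r->4 4-q->0
3. fire R1 via {0↦0, 1↦3, 2↦4}  →  V:4 E:4  edges: 0-p->0 1-r->3 2-r->2 3-q->0
4. fire R1 via {0↦0, 1↦1, 2↦3}  →  V:3 E:2  edges: 0-p->0 2-r->2
normal form: no rule applies after step 4

Answer: 4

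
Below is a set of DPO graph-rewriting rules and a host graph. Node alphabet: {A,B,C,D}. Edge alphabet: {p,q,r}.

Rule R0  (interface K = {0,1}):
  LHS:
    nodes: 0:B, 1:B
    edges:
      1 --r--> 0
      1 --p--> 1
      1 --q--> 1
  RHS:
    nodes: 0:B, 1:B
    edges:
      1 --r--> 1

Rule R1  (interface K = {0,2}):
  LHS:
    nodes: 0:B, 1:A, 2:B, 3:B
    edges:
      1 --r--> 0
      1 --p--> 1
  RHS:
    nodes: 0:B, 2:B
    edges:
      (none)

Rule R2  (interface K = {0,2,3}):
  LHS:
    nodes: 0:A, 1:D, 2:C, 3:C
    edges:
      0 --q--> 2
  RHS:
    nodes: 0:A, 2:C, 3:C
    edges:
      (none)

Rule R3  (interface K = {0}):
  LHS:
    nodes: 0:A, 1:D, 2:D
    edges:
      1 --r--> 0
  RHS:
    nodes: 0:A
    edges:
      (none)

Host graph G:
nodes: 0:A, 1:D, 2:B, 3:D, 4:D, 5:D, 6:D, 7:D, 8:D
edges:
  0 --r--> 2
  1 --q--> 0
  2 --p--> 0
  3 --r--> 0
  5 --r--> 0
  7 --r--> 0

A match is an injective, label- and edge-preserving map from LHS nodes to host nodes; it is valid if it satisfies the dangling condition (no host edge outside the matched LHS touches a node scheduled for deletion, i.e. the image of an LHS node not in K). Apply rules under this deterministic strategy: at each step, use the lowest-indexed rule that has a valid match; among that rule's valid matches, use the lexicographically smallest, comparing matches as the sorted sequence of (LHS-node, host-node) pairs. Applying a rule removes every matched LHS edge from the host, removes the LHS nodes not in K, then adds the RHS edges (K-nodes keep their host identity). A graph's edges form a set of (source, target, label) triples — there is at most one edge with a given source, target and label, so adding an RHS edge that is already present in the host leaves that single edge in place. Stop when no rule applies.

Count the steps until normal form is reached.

Answer: 3

Derivation:
start.  V:9 E:6  edges: 0-r->2 1-q->0 2-p->0 3-r->0 5-r->0 7-r->0
1. fire R3 via {0↦0, 1↦3, 2↦4}  →  V:7 E:5  edges: 0-r->2 1-q->0 2-p->0 5-r->0 7-r->0
2. fire R3 via {0↦0, 1↦5, 2↦6}  →  V:5 E:4  edges: 0-r->2 1-q->0 2-p->0 7-r->0
3. fire R3 via {0↦0, 1↦7, 2↦8}  →  V:3 E:3  edges: 0-r->2 1-q->0 2-p->0
halt: no rule applies after step 3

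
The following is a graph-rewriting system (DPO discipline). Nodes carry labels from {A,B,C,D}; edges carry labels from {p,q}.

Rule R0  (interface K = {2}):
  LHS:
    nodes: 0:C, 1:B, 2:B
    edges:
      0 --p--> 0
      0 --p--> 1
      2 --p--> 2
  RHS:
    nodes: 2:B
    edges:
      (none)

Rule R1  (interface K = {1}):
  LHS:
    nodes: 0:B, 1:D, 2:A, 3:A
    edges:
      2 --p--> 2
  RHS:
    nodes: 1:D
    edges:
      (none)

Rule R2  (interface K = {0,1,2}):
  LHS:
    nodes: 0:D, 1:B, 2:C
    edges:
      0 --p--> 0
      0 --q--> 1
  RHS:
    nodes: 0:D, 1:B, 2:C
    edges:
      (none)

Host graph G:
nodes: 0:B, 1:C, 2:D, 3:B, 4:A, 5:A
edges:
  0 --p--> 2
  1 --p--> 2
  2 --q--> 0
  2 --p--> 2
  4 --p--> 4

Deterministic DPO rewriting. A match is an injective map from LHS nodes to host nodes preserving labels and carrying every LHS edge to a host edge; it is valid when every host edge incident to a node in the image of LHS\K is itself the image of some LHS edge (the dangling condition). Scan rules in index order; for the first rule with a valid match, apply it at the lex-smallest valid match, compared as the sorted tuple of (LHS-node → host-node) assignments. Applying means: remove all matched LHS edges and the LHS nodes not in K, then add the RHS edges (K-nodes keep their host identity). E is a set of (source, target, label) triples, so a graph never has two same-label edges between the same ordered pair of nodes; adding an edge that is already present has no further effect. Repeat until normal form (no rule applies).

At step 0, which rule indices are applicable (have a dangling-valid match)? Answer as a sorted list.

R0: no valid match — LHS pattern not found
R1: 1 valid match — {0↦3, 1↦2, 2↦4, 3↦5}
R2: 1 valid match — {0↦2, 1↦0, 2↦1}

Answer: [R1,R2]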